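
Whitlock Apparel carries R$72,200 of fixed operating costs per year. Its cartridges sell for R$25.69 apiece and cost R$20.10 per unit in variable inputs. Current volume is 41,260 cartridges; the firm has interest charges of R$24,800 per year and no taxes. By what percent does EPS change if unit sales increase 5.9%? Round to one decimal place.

+10.2%

Contribution at this volume is 41,260 × R$5.59 = R$230,643.40.
EBIT = R$230,643.40 − R$72,200 = R$158,443.40.
Interest = R$24,800.00, so EBIT − I = R$133,643.40.
Degree of combined leverage = contribution ÷ (EBIT − I) = R$230,643.40 ÷ R$133,643.40 = 1.7258.
EPS therefore changes by 1.7258 × (+5.9%) = +10.2%.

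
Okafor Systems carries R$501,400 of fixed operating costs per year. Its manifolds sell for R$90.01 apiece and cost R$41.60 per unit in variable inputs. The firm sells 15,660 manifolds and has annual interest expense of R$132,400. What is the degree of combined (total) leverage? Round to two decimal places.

At 15,660 units, contribution = 15,660 × R$48.41 = R$758,100.60.
Subtracting fixed costs: EBIT = R$758,100.60 − R$501,400 = R$256,700.60. Interest = R$132,400.00.
DOL = R$758,100.60 ÷ R$256,700.60 = 2.9532; DFL = R$256,700.60 ÷ R$124,300.60 = 2.0652.
DCL = DOL × DFL = 2.9532 × 2.0652 = 6.0989.

6.10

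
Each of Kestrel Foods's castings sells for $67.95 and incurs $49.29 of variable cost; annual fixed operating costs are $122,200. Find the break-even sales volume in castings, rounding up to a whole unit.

Each unit contributes $67.95 − $49.29 = $18.66.
Break-even volume = fixed costs ÷ CM per unit = $122,200 ÷ $18.66 = 6,548.77, so 6,549 castings.

6,549 castings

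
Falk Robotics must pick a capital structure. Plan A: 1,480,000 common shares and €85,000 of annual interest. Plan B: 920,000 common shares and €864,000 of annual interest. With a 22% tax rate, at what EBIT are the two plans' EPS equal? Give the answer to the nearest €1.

Set EPS_A = EPS_B: (EBIT − €85,000)(1 − 0.22) ÷ 1,480,000 = (EBIT − €864,000)(1 − 0.22) ÷ 920,000.
Cancelling (1 − t) and cross-multiplying: 920,000·(EBIT − 85,000) = 1,480,000·(EBIT − 864,000).
EBIT × (1,480,000 − 920,000) = 864,000 × 1,480,000 − 85,000 × 920,000 = 1,200,520,000,000, so EBIT = 1,200,520,000,000 ÷ 560,000 = 2,143,785.71.

€2,143,786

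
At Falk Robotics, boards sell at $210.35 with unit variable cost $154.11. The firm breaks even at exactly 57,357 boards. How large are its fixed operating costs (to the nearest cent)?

$3,225,757.68

Contribution margin per unit = $210.35 − $154.11 = $56.24.
Fixed costs = break-even units × CM = 57,357 × $56.24 = $3,225,757.68.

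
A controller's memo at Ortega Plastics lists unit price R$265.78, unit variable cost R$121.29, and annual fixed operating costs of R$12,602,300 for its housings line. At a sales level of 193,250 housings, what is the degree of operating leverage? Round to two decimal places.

1.82

At 193,250 units, contribution = 193,250 × R$144.49 = R$27,922,692.50.
Subtracting fixed costs: EBIT = R$27,922,692.50 − R$12,602,300 = R$15,320,392.50.
DOL = contribution ÷ EBIT = R$27,922,692.50 ÷ R$15,320,392.50 = 1.8226.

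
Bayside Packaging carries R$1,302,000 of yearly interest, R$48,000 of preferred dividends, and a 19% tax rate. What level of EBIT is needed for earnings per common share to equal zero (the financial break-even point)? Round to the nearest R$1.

Preferred dividends are paid after tax, so their pre-tax equivalent is R$48,000 ÷ (1 − 0.19) = R$59,259.26.
Financial break-even EBIT = interest + D_p ÷ (1 − t) = R$1,302,000 + R$59,259.26 = R$1,361,259.26.

R$1,361,259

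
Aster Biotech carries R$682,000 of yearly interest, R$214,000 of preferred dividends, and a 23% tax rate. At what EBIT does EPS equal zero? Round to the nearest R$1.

Grossing the preferred dividend up to pre-tax terms: R$214,000 / (1 − 0.23) = R$277,922.08.
Financial break-even EBIT = interest + D_p ÷ (1 − t) = R$682,000 + R$277,922.08 = R$959,922.08.

R$959,922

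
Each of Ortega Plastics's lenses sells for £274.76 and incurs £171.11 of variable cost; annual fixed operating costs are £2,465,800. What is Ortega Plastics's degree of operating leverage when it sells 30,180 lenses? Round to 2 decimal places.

At 30,180 units, contribution = 30,180 × £103.65 = £3,128,157.00.
Subtracting fixed costs: EBIT = £3,128,157.00 − £2,465,800 = £662,357.00.
Degree of operating leverage = £3,128,157.00 / £662,357.00 = 4.7228.

4.72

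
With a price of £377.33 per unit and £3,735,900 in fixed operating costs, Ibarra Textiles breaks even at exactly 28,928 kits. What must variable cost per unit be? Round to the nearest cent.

At break-even, FC = Q × (P − VC), so P − VC = £3,735,900 ÷ 28,928 = £129.1448.
Variable cost per unit = £377.33 − £129.1448 = £248.19.

£248.19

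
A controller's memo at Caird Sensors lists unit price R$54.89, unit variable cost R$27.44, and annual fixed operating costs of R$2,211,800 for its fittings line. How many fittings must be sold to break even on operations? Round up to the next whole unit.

Unit CM = price − variable cost = R$54.89 − R$27.44 = R$27.45.
Break-even Q = R$2,211,800 / R$27.45 = 80,575.59 → 80,576 fittings.

80,576 fittings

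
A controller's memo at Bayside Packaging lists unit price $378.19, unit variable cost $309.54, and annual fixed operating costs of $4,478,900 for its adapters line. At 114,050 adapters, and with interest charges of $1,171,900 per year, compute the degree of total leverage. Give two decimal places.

Total contribution margin = 114,050 × $68.65 = $7,829,532.50.
Subtracting fixed costs: EBIT = $7,829,532.50 − $4,478,900 = $3,350,632.50. Interest = $1,171,900.00.
DOL = $7,829,532.50 ÷ $3,350,632.50 = 2.3367; DFL = $3,350,632.50 ÷ $2,178,732.50 = 1.5379.
DCL = DOL × DFL = 2.3367 × 1.5379 = 3.5936.

3.59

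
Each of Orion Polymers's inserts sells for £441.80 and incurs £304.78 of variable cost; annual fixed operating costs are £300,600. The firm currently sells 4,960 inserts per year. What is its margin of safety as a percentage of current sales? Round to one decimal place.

Contribution margin per unit = £441.80 − £304.78 = £137.02. Break-even units = £300,600 ÷ £137.02 = 2,193.84; break-even revenue = 2,193.84 × £441.80 = £969,238.65.
Actual sales revenue = 4,960 × £441.80 = £2,191,328.00.
Margin of safety = (£2,191,328.00 − £969,238.65) ÷ £2,191,328.00 = 55.8%.

55.8%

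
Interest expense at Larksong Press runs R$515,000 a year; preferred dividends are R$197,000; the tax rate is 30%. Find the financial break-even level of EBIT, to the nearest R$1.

Preferred dividends are paid after tax, so their pre-tax equivalent is R$197,000 ÷ (1 − 0.30) = R$281,428.57.
EPS = 0 when EBIT covers interest plus the pre-tax preferred burden: R$515,000 + R$281,428.57 = R$796,428.57.

R$796,429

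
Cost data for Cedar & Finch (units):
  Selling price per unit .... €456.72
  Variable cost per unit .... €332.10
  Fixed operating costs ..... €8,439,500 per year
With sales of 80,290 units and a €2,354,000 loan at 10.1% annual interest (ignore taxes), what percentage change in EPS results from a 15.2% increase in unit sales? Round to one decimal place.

+114.5%

At 80,290 units, contribution = 80,290 × €124.62 = €10,005,739.80.
Subtracting fixed costs: EBIT = €10,005,739.80 − €8,439,500 = €1,566,239.80.
Interest = €237,754.00, so EBIT − I = €1,328,485.80.
DCL = total CM / (EBIT − I) = €10,005,739.80 / €1,328,485.80 = 7.5317.
%ΔEPS = DCL × %ΔSales = 7.5317 × +15.2% = +114.5%.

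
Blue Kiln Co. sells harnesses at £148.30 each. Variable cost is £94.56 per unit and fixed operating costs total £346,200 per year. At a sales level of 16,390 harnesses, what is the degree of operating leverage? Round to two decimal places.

Contribution at this volume is 16,390 × £53.74 = £880,798.60.
Operating income = contribution − fixed costs = £880,798.60 − £346,200 = £534,598.60.
So DOL = total CM / EBIT = £880,798.60 / £534,598.60 = 1.6476.

1.65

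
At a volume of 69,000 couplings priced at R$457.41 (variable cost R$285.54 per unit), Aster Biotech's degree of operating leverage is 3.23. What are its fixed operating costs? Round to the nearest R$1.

Contribution at this volume is 69,000 × R$171.87 = R$11,859,030.00.
DOL = contribution / EBIT, so EBIT = R$11,859,030.00 / 3.23 = R$3,671,526.32.
Fixed costs = CM − EBIT = R$11,859,030.00 − R$3,671,526.32 = R$8,187,504.

R$8,187,504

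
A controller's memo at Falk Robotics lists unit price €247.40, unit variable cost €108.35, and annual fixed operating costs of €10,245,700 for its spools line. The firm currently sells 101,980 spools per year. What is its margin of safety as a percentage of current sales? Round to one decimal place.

Each unit contributes €247.40 − €108.35 = €139.05. Break-even units = €10,245,700 ÷ €139.05 = 73,683.57; break-even revenue = 73,683.57 × €247.40 = €18,229,314.49.
Current sales = 101,980 × €247.40 = €25,229,852.00.
Margin of safety = (€25,229,852.00 − €18,229,314.49) ÷ €25,229,852.00 = 27.7%.

27.7%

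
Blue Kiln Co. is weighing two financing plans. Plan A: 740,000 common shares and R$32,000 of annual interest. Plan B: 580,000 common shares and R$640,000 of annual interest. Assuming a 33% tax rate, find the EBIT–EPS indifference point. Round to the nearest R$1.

At indifference, (EBIT − 32,000)(1 − t)/740,000 = (EBIT − 640,000)(1 − t)/580,000.
The (1 − t) factor cancels: (EBIT − 32,000) × 580,000 = (EBIT − 640,000) × 740,000.
Solving, EBIT = (640,000·740,000 − 32,000·580,000) / (740,000 − 580,000) = 455,040,000,000 / 160,000 = 2,844,000.00.

R$2,844,000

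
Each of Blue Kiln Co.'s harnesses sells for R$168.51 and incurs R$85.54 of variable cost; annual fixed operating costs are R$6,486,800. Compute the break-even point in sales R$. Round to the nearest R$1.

Contribution margin per unit = R$168.51 − R$85.54 = R$82.97, a CM ratio of R$82.97 ÷ R$168.51 = 0.4924.
Break-even sales = FC ÷ CM ratio = R$6,486,800 × R$168.51 / R$82.97 = R$13,174,529.

R$13,174,529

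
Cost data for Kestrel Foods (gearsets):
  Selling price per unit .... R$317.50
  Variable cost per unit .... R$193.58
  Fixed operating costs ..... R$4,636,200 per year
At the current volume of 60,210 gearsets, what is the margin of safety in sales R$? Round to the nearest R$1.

Unit CM = price − variable cost = R$317.50 − R$193.58 = R$123.92. Break-even units = R$4,636,200 ÷ R$123.92 = 37,412.85; break-even revenue = 37,412.85 × R$317.50 = R$11,878,578.92.
Current sales = 60,210 × R$317.50 = R$19,116,675.00.
Margin of safety = R$19,116,675.00 − R$11,878,578.92 = R$7,238,096.

R$7,238,096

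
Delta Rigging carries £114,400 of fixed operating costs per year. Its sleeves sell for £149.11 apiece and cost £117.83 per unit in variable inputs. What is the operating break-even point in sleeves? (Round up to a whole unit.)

Each unit contributes £149.11 − £117.83 = £31.28.
Break-even volume = fixed costs ÷ CM per unit = £114,400 ÷ £31.28 = 3,657.29, so 3,658 sleeves.

3,658 sleeves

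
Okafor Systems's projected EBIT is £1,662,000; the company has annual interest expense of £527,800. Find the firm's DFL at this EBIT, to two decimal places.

1.47

Annual interest charges come to £527,800.00.
Degree of financial leverage = EBIT / (EBIT − interest) = £1,662,000 / £1,134,200.00 = 1.4654.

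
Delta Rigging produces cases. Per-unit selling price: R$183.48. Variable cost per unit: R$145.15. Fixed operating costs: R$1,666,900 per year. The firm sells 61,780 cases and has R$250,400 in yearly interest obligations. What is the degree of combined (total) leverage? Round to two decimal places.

At 61,780 units, contribution = 61,780 × R$38.33 = R$2,368,027.40.
Operating income = contribution − fixed costs = R$2,368,027.40 − R$1,666,900 = R$701,127.40. Interest = R$250,400.00, so EBIT − I = R$450,727.40.
Degree of total leverage = total CM / (EBIT − interest) = R$2,368,027.40 / R$450,727.40 = 5.2538.

5.25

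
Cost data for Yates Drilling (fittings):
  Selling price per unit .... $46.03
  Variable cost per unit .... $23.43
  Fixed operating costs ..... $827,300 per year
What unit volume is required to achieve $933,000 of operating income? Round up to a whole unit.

77,890 fittings

Contribution margin per unit = $46.03 − $23.43 = $22.60.
Required volume = (fixed costs + target profit) ÷ CM = ($827,300 + $933,000) ÷ $22.60 = 77,889.38, so 77,890 fittings.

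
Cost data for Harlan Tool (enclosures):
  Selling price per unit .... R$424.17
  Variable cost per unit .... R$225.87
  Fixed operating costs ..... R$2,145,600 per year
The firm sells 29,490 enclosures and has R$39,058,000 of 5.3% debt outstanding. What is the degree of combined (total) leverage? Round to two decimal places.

3.58

Total contribution margin = 29,490 × R$198.30 = R$5,847,867.00.
Operating income = contribution − fixed costs = R$5,847,867.00 − R$2,145,600 = R$3,702,267.00. Interest = R$2,070,074.00, so EBIT − I = R$1,632,193.00.
Degree of total leverage = total CM / (EBIT − interest) = R$5,847,867.00 / R$1,632,193.00 = 3.5828.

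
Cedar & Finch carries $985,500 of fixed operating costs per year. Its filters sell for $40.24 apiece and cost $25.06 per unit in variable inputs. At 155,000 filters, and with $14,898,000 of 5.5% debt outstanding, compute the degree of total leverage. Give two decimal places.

4.29

Contribution at this volume is 155,000 × $15.18 = $2,352,900.00.
Operating income = contribution − fixed costs = $2,352,900.00 − $985,500 = $1,367,400.00. Interest = $819,390.00, so EBIT − I = $548,010.00.
Degree of total leverage = total CM / (EBIT − interest) = $2,352,900.00 / $548,010.00 = 4.2935.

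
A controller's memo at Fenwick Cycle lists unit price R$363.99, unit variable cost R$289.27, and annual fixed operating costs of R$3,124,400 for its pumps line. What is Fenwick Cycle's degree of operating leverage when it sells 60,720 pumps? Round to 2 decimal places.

3.21

Contribution at this volume is 60,720 × R$74.72 = R$4,536,998.40.
Operating income = contribution − fixed costs = R$4,536,998.40 − R$3,124,400 = R$1,412,598.40.
Degree of operating leverage = R$4,536,998.40 / R$1,412,598.40 = 3.2118.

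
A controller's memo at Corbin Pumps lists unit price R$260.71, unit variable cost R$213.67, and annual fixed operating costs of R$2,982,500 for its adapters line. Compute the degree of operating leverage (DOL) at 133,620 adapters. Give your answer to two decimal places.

Contribution at this volume is 133,620 × R$47.04 = R$6,285,484.80.
Operating income = contribution − fixed costs = R$6,285,484.80 − R$2,982,500 = R$3,302,984.80.
So DOL = total CM / EBIT = R$6,285,484.80 / R$3,302,984.80 = 1.9030.

1.90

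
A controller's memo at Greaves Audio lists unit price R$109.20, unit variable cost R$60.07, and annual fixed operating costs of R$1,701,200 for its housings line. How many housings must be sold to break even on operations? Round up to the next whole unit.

34,627 housings

Unit CM = price − variable cost = R$109.20 − R$60.07 = R$49.13.
Break-even Q = R$1,701,200 / R$49.13 = 34,626.50 → 34,627 housings.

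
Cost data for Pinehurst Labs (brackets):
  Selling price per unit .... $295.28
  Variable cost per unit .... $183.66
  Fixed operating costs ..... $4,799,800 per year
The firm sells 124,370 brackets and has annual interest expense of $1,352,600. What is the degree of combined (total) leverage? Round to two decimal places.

1.80

At 124,370 units, contribution = 124,370 × $111.62 = $13,882,179.40.
EBIT = $13,882,179.40 − $4,799,800 = $9,082,379.40. Interest = $1,352,600.00.
DOL = $13,882,179.40 ÷ $9,082,379.40 = 1.5285; DFL = $9,082,379.40 ÷ $7,729,779.40 = 1.1750.
DCL = DOL × DFL = 1.5285 × 1.1750 = 1.7960.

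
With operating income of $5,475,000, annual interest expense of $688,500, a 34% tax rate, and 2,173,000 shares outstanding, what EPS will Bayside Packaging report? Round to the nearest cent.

$1.45

Interest = $688,500.00, so EBT = $5,475,000 − $688,500.00 = $4,786,500.00.
After tax at 34%: net income = $4,786,500.00 × 0.66 = $3,159,090.00.
Per share: $3,159,090.00 / 2,173,000 shares = $1.45.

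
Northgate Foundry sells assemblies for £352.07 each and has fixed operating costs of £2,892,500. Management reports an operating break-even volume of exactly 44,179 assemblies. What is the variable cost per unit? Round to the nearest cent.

£286.60

Contribution per unit must be FC / Q = £2,892,500 / 44,179 = £65.4723.
Hence VC = price − CM = £352.07 − £65.4723 = £286.60.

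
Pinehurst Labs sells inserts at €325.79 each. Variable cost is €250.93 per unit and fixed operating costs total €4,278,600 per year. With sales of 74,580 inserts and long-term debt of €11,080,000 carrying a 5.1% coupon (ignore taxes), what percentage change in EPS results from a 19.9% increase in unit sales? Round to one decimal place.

+150.3%

Contribution at this volume is 74,580 × €74.86 = €5,583,058.80.
EBIT = €5,583,058.80 − €4,278,600 = €1,304,458.80.
After interest of €565,080.00, pre-tax earnings = €739,378.80.
Degree of combined leverage = contribution ÷ (EBIT − I) = €5,583,058.80 ÷ €739,378.80 = 7.5510.
%ΔEPS = DCL × %ΔSales = 7.5510 × +19.9% = +150.3%.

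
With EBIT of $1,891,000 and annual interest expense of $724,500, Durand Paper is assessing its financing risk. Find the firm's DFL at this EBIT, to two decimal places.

Annual interest charges come to $724,500.00.
Degree of financial leverage = EBIT / (EBIT − interest) = $1,891,000 / $1,166,500.00 = 1.6211.

1.62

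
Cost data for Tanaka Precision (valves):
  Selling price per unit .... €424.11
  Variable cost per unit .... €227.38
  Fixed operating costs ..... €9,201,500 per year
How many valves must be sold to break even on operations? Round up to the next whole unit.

46,773 valves

Contribution margin per unit = €424.11 − €227.38 = €196.73.
Units to break even: €9,201,500 ÷ €196.73 = 46,772.23, rounded up to 46,773.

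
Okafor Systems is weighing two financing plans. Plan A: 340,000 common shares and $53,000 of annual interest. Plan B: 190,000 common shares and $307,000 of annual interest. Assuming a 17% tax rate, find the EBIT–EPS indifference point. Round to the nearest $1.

$628,733

At indifference, (EBIT − 53,000)(1 − t)/340,000 = (EBIT − 307,000)(1 − t)/190,000.
The (1 − t) factor cancels: (EBIT − 53,000) × 190,000 = (EBIT − 307,000) × 340,000.
EBIT × (340,000 − 190,000) = 307,000 × 340,000 − 53,000 × 190,000 = 94,310,000,000, so EBIT = 94,310,000,000 ÷ 150,000 = 628,733.33.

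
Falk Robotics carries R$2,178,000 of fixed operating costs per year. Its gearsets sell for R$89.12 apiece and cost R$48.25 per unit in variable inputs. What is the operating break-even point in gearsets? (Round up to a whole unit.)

53,291 gearsets

Contribution margin per unit = R$89.12 − R$48.25 = R$40.87.
Units to break even: R$2,178,000 ÷ R$40.87 = 53,290.92, rounded up to 53,291.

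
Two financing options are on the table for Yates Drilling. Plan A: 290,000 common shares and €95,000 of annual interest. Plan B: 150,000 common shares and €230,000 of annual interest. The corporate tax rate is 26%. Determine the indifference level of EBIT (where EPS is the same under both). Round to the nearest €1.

At indifference, (EBIT − 95,000)(1 − t)/290,000 = (EBIT − 230,000)(1 − t)/150,000.
The (1 − t) factor cancels: (EBIT − 95,000) × 150,000 = (EBIT − 230,000) × 290,000.
EBIT × (290,000 − 150,000) = 230,000 × 290,000 − 95,000 × 150,000 = 52,450,000,000, so EBIT = 52,450,000,000 ÷ 140,000 = 374,642.86.

€374,643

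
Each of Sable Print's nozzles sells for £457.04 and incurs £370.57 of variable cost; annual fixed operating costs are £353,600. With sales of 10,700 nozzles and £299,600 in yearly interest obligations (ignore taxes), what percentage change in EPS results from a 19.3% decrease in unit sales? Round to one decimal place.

Total contribution margin = 10,700 × £86.47 = £925,229.00.
Subtracting fixed costs: EBIT = £925,229.00 − £353,600 = £571,629.00.
Interest = £299,600.00, so EBIT − I = £272,029.00.
Degree of combined leverage = contribution ÷ (EBIT − I) = £925,229.00 ÷ £272,029.00 = 3.4012.
EPS therefore changes by 3.4012 × (-19.3%) = -65.6%.

-65.6%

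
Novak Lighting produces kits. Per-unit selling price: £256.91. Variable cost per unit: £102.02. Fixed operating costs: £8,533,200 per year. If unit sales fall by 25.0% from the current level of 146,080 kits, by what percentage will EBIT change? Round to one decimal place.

Total contribution margin = 146,080 × £154.89 = £22,626,331.20.
Subtracting fixed costs: EBIT = £22,626,331.20 − £8,533,200 = £14,093,131.20.
Degree of operating leverage = £22,626,331.20 / £14,093,131.20 = 1.6055.
%ΔEBIT = DOL × %ΔSales = 1.6055 × -25.0% = -40.1%.

-40.1%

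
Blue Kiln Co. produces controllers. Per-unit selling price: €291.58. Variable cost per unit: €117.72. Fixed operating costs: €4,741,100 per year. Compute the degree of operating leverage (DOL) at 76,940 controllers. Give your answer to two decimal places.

Total contribution margin = 76,940 × €173.86 = €13,376,788.40.
Subtracting fixed costs: EBIT = €13,376,788.40 − €4,741,100 = €8,635,688.40.
So DOL = total CM / EBIT = €13,376,788.40 / €8,635,688.40 = 1.5490.

1.55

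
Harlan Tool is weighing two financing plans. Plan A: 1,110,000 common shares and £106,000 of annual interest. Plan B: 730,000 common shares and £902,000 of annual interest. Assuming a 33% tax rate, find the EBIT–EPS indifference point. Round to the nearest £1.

Set EPS_A = EPS_B: (EBIT − £106,000)(1 − 0.33) ÷ 1,110,000 = (EBIT − £902,000)(1 − 0.33) ÷ 730,000.
Cancelling (1 − t) and cross-multiplying: 730,000·(EBIT − 106,000) = 1,110,000·(EBIT − 902,000).
EBIT × (1,110,000 − 730,000) = 902,000 × 1,110,000 − 106,000 × 730,000 = 923,840,000,000, so EBIT = 923,840,000,000 ÷ 380,000 = 2,431,157.89.

£2,431,158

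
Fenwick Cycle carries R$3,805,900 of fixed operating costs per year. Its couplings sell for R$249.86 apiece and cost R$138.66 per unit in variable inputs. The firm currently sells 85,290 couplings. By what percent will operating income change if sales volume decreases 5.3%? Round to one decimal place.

Contribution at this volume is 85,290 × R$111.20 = R$9,484,248.00.
Operating income = contribution − fixed costs = R$9,484,248.00 − R$3,805,900 = R$5,678,348.00.
So DOL = total CM / EBIT = R$9,484,248.00 / R$5,678,348.00 = 1.6702.
%ΔEBIT = DOL × %ΔSales = 1.6702 × -5.3% = -8.9%.

-8.9%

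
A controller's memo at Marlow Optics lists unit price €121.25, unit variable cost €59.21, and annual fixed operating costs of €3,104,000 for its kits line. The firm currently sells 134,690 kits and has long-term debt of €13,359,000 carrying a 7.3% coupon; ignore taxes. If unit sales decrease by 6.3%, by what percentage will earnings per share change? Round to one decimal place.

-12.3%

At 134,690 units, contribution = 134,690 × €62.04 = €8,356,167.60.
Operating income = contribution − fixed costs = €8,356,167.60 − €3,104,000 = €5,252,167.60.
Interest = €975,207.00, so EBIT − I = €4,276,960.60.
Degree of combined leverage = contribution ÷ (EBIT − I) = €8,356,167.60 ÷ €4,276,960.60 = 1.9538.
EPS therefore changes by 1.9538 × (-6.3%) = -12.3%.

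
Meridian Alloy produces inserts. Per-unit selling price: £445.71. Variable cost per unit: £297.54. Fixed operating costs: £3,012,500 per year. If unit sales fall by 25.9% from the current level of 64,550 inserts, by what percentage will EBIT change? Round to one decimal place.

-37.8%

At 64,550 units, contribution = 64,550 × £148.17 = £9,564,373.50.
Subtracting fixed costs: EBIT = £9,564,373.50 − £3,012,500 = £6,551,873.50.
So DOL = total CM / EBIT = £9,564,373.50 / £6,551,873.50 = 1.4598.
%ΔEBIT = DOL × %ΔSales = 1.4598 × -25.9% = -37.8%.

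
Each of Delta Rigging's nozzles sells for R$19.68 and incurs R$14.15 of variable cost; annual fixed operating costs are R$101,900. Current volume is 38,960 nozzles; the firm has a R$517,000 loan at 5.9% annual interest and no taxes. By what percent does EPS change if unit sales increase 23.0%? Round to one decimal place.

+59.7%

Total contribution margin = 38,960 × R$5.53 = R$215,448.80.
Operating income = contribution − fixed costs = R$215,448.80 − R$101,900 = R$113,548.80.
Interest = R$30,503.00, so EBIT − I = R$83,045.80.
Degree of combined leverage = contribution ÷ (EBIT − I) = R$215,448.80 ÷ R$83,045.80 = 2.5943.
EPS therefore changes by 2.5943 × (+23.0%) = +59.7%.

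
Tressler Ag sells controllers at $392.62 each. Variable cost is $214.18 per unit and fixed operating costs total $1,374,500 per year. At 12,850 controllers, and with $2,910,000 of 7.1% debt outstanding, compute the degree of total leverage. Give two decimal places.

3.22

At 12,850 units, contribution = 12,850 × $178.44 = $2,292,954.00.
Subtracting fixed costs: EBIT = $2,292,954.00 − $1,374,500 = $918,454.00. Interest = $206,610.00.
DOL = $2,292,954.00 ÷ $918,454.00 = 2.4965; DFL = $918,454.00 ÷ $711,844.00 = 1.2902.
Combined leverage = 2.4965 × 1.2902 = 3.2210.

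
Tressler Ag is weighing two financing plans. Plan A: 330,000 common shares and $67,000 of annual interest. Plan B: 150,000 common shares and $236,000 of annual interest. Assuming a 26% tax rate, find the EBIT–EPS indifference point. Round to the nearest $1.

At indifference, (EBIT − 67,000)(1 − t)/330,000 = (EBIT − 236,000)(1 − t)/150,000.
Cancelling (1 − t) and cross-multiplying: 150,000·(EBIT − 67,000) = 330,000·(EBIT − 236,000).
Solving, EBIT = (236,000·330,000 − 67,000·150,000) / (330,000 − 150,000) = 67,830,000,000 / 180,000 = 376,833.33.

$376,833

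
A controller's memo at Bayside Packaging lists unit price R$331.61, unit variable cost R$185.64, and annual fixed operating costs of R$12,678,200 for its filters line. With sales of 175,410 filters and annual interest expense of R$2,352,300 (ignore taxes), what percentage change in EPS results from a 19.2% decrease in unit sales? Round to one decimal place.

Contribution at this volume is 175,410 × R$145.97 = R$25,604,597.70.
Operating income = contribution − fixed costs = R$25,604,597.70 − R$12,678,200 = R$12,926,397.70.
Interest = R$2,352,300.00, so EBIT − I = R$10,574,097.70.
Degree of combined leverage = contribution ÷ (EBIT − I) = R$25,604,597.70 ÷ R$10,574,097.70 = 2.4214.
%ΔEPS = DCL × %ΔSales = 2.4214 × -19.2% = -46.5%.

-46.5%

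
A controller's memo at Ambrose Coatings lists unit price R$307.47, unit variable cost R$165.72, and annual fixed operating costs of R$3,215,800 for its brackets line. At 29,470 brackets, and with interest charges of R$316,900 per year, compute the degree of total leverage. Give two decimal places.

Contribution at this volume is 29,470 × R$141.75 = R$4,177,372.50.
EBIT = R$4,177,372.50 − R$3,215,800 = R$961,572.50. Interest = R$316,900.00, so EBIT − I = R$644,672.50.
Degree of total leverage = total CM / (EBIT − interest) = R$4,177,372.50 / R$644,672.50 = 6.4798.

6.48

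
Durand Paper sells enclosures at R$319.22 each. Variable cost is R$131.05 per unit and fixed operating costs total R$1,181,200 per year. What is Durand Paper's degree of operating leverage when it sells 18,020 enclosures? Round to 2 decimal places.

Total contribution margin = 18,020 × R$188.17 = R$3,390,823.40.
Operating income = contribution − fixed costs = R$3,390,823.40 − R$1,181,200 = R$2,209,623.40.
So DOL = total CM / EBIT = R$3,390,823.40 / R$2,209,623.40 = 1.5346.

1.53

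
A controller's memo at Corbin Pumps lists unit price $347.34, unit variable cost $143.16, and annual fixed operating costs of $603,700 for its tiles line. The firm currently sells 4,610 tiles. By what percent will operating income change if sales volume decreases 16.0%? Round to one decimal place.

At 4,610 units, contribution = 4,610 × $204.18 = $941,269.80.
EBIT = $941,269.80 − $603,700 = $337,569.80.
Degree of operating leverage = $941,269.80 / $337,569.80 = 2.7884.
%ΔEBIT = DOL × %ΔSales = 2.7884 × -16.0% = -44.6%.

-44.6%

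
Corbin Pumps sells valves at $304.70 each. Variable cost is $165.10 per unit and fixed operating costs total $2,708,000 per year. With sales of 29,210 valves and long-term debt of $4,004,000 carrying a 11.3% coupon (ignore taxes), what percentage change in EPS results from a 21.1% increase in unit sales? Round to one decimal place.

+93.8%

Total contribution margin = 29,210 × $139.60 = $4,077,716.00.
Operating income = contribution − fixed costs = $4,077,716.00 − $2,708,000 = $1,369,716.00.
Interest = $452,452.00, so EBIT − I = $917,264.00.
Degree of combined leverage = contribution ÷ (EBIT − I) = $4,077,716.00 ÷ $917,264.00 = 4.4455.
%ΔEPS = DCL × %ΔSales = 4.4455 × +21.1% = +93.8%.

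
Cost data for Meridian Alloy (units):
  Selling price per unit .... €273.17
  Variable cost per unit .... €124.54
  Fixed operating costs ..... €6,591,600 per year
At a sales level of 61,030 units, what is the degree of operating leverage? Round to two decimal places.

3.66

Contribution at this volume is 61,030 × €148.63 = €9,070,888.90.
Operating income = contribution − fixed costs = €9,070,888.90 − €6,591,600 = €2,479,288.90.
Degree of operating leverage = €9,070,888.90 / €2,479,288.90 = 3.6587.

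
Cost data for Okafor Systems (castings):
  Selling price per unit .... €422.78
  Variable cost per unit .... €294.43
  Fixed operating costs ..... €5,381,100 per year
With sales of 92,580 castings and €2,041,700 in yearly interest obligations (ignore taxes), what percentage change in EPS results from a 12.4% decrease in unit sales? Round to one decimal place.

At 92,580 units, contribution = 92,580 × €128.35 = €11,882,643.00.
Operating income = contribution − fixed costs = €11,882,643.00 − €5,381,100 = €6,501,543.00.
After interest of €2,041,700.00, pre-tax earnings = €4,459,843.00.
Degree of combined leverage = contribution ÷ (EBIT − I) = €11,882,643.00 ÷ €4,459,843.00 = 2.6644.
%ΔEPS = DCL × %ΔSales = 2.6644 × -12.4% = -33.0%.

-33.0%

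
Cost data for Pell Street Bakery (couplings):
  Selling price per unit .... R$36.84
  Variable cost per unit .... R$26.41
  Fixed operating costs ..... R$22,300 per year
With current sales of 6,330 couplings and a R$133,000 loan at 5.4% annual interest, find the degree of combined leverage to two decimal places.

1.81

At 6,330 units, contribution = 6,330 × R$10.43 = R$66,021.90.
Operating income = contribution − fixed costs = R$66,021.90 − R$22,300 = R$43,721.90. Interest = R$7,182.00, so EBIT − I = R$36,539.90.
Degree of total leverage = total CM / (EBIT − interest) = R$66,021.90 / R$36,539.90 = 1.8068.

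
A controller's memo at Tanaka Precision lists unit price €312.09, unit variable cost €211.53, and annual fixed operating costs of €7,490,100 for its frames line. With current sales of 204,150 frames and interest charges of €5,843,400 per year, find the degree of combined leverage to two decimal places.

Contribution at this volume is 204,150 × €100.56 = €20,529,324.00.
EBIT = €20,529,324.00 − €7,490,100 = €13,039,224.00. Interest = €5,843,400.00.
DOL = €20,529,324.00 ÷ €13,039,224.00 = 1.5744; DFL = €13,039,224.00 ÷ €7,195,824.00 = 1.8121.
DCL = DOL × DFL = 1.5744 × 1.8121 = 2.8530.

2.85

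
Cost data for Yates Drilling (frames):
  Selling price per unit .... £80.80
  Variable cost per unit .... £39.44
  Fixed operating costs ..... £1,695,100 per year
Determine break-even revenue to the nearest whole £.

CM per unit = £80.80 − £39.44 = £41.36; CM ratio = £41.36 / £80.80 = 0.5119.
Break-even sales = FC ÷ CM ratio = £1,695,100 × £80.80 / £41.36 = £3,311,511.

£3,311,511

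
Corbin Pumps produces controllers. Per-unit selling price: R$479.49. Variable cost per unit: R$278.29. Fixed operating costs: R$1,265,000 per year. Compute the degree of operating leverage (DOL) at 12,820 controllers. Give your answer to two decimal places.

Contribution at this volume is 12,820 × R$201.20 = R$2,579,384.00.
EBIT = R$2,579,384.00 − R$1,265,000 = R$1,314,384.00.
Degree of operating leverage = R$2,579,384.00 / R$1,314,384.00 = 1.9624.

1.96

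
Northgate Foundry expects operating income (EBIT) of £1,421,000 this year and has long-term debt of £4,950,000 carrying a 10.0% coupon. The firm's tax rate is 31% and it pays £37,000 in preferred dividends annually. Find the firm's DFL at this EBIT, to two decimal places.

Annual interest charges come to £495,000.00.
Preferred dividends grossed up pre-tax: £37,000 / (1 − 0.31) = £53,623.19.
DFL = EBIT ÷ [EBIT − I − D_p/(1−t)] = £1,421,000 ÷ [£1,421,000 − £495,000.00 − £53,623.19] = £1,421,000 ÷ £872,376.81 = 1.6289.

1.63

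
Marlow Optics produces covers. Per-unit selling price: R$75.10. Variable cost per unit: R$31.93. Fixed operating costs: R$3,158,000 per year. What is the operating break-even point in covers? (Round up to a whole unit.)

Unit CM = price − variable cost = R$75.10 − R$31.93 = R$43.17.
Break-even Q = R$3,158,000 / R$43.17 = 73,152.65 → 73,153 covers.

73,153 covers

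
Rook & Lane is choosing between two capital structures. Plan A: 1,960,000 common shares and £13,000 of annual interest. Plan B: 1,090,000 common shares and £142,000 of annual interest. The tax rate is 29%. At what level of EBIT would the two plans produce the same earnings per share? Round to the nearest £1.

Set EPS_A = EPS_B: (EBIT − £13,000)(1 − 0.29) ÷ 1,960,000 = (EBIT − £142,000)(1 − 0.29) ÷ 1,090,000.
The (1 − t) factor cancels: (EBIT − 13,000) × 1,090,000 = (EBIT − 142,000) × 1,960,000.
Solving, EBIT = (142,000·1,960,000 − 13,000·1,090,000) / (1,960,000 − 1,090,000) = 264,150,000,000 / 870,000 = 303,620.69.

£303,621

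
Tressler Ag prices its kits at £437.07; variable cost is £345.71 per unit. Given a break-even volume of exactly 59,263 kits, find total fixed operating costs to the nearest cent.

Unit CM = price − variable cost = £437.07 − £345.71 = £91.36.
Fixed costs = break-even units × CM = 59,263 × £91.36 = £5,414,267.68.

£5,414,267.68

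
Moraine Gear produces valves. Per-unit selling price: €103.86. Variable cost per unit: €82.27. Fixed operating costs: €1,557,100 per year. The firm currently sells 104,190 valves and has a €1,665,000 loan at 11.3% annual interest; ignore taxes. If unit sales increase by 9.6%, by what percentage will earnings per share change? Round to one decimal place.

+42.8%

Contribution at this volume is 104,190 × €21.59 = €2,249,462.10.
Subtracting fixed costs: EBIT = €2,249,462.10 − €1,557,100 = €692,362.10.
Interest = €188,145.00, so EBIT − I = €504,217.10.
DCL = total CM / (EBIT − I) = €2,249,462.10 / €504,217.10 = 4.4613.
EPS therefore changes by 4.4613 × (+9.6%) = +42.8%.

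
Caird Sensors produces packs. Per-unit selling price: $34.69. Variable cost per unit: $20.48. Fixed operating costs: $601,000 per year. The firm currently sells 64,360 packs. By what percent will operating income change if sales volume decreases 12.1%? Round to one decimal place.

-35.3%

At 64,360 units, contribution = 64,360 × $14.21 = $914,555.60.
EBIT = $914,555.60 − $601,000 = $313,555.60.
Degree of operating leverage = $914,555.60 / $313,555.60 = 2.9167.
Operating income changes by 2.9167 × -12.1% = -35.3%.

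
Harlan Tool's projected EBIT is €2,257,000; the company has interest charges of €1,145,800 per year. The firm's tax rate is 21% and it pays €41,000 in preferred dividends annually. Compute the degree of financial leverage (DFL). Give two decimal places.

Interest = €1,145,800.00.
Pre-tax preferred-dividend burden = €41,000 ÷ (1 − 0.21) = €51,898.73.
DFL = EBIT ÷ [EBIT − I − D_p/(1−t)] = €2,257,000 ÷ [€2,257,000 − €1,145,800.00 − €51,898.73] = €2,257,000 ÷ €1,059,301.27 = 2.1306.

2.13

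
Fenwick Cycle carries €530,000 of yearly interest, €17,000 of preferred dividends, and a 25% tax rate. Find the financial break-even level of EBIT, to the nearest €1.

Grossing the preferred dividend up to pre-tax terms: €17,000 / (1 − 0.25) = €22,666.67.
Financial break-even EBIT = interest + D_p ÷ (1 − t) = €530,000 + €22,666.67 = €552,666.67.

€552,667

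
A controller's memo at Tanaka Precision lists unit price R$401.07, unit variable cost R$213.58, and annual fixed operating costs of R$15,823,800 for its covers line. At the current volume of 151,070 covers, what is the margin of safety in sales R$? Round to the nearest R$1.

Contribution margin per unit = R$401.07 − R$213.58 = R$187.49. Break-even units = R$15,823,800 ÷ R$187.49 = 84,398.10; break-even revenue = 84,398.10 × R$401.07 = R$33,849,546.46.
Current sales = 151,070 × R$401.07 = R$60,589,644.90.
Margin of safety = R$60,589,644.90 − R$33,849,546.46 = R$26,740,098.

R$26,740,098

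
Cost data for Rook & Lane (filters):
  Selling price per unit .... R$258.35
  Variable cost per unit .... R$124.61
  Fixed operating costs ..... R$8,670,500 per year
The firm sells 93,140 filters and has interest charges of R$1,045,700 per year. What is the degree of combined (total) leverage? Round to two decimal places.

4.55

Contribution at this volume is 93,140 × R$133.74 = R$12,456,543.60.
Subtracting fixed costs: EBIT = R$12,456,543.60 − R$8,670,500 = R$3,786,043.60. Interest = R$1,045,700.00, so EBIT − I = R$2,740,343.60.
Degree of total leverage = total CM / (EBIT − interest) = R$12,456,543.60 / R$2,740,343.60 = 4.5456.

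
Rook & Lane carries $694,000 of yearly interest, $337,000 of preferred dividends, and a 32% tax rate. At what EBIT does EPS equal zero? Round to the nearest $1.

$1,189,588

Preferred dividends are paid after tax, so their pre-tax equivalent is $337,000 ÷ (1 − 0.32) = $495,588.24.
Financial break-even EBIT = interest + D_p ÷ (1 − t) = $694,000 + $495,588.24 = $1,189,588.24.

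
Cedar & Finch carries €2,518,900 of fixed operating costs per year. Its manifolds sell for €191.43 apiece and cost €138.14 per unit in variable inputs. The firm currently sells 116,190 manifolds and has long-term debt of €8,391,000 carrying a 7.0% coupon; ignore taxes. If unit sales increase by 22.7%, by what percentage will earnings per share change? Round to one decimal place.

At 116,190 units, contribution = 116,190 × €53.29 = €6,191,765.10.
EBIT = €6,191,765.10 − €2,518,900 = €3,672,865.10.
Interest = €587,370.00, so EBIT − I = €3,085,495.10.
DCL = total CM / (EBIT − I) = €6,191,765.10 / €3,085,495.10 = 2.0067.
EPS therefore changes by 2.0067 × (+22.7%) = +45.6%.

+45.6%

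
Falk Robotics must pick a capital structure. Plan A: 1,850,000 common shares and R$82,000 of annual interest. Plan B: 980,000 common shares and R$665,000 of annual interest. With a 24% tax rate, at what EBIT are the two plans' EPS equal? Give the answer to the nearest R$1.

At indifference, (EBIT − 82,000)(1 − t)/1,850,000 = (EBIT − 665,000)(1 − t)/980,000.
Cancelling (1 − t) and cross-multiplying: 980,000·(EBIT − 82,000) = 1,850,000·(EBIT − 665,000).
Solving, EBIT = (665,000·1,850,000 − 82,000·980,000) / (1,850,000 − 980,000) = 1,149,890,000,000 / 870,000 = 1,321,712.64.

R$1,321,713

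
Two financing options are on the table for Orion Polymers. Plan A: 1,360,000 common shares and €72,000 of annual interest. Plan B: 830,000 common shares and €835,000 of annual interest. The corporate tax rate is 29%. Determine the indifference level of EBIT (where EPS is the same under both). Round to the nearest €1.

Set EPS_A = EPS_B: (EBIT − €72,000)(1 − 0.29) ÷ 1,360,000 = (EBIT − €835,000)(1 − 0.29) ÷ 830,000.
The (1 − t) factor cancels: (EBIT − 72,000) × 830,000 = (EBIT − 835,000) × 1,360,000.
EBIT × (1,360,000 − 830,000) = 835,000 × 1,360,000 − 72,000 × 830,000 = 1,075,840,000,000, so EBIT = 1,075,840,000,000 ÷ 530,000 = 2,029,886.79.

€2,029,887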